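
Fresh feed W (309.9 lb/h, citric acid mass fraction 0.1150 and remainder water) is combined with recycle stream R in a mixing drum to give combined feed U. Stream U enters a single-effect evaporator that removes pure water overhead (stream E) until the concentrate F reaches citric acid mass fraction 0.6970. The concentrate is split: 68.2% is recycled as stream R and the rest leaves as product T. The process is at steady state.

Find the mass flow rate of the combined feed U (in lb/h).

419.6 lb/h

Overall citric acid balance (none leaves overhead): citric acid in fresh feed = citric acid in product, i.e. 309.9×0.115 = (1−0.682)·F·0.697.
F = 35.639/(0.697×0.318) = 160.79 lb/h.
Recycle R = 0.682×160.79 = 109.66 lb/h.
Combined feed U = 309.9 + 109.66 = 419.56 lb/h.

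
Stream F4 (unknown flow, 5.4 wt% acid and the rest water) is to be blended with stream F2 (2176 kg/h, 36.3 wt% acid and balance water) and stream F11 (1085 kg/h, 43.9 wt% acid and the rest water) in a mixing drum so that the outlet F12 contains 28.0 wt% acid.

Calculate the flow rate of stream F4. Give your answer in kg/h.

1562 kg/h

Let F4 be the unknown flow. Total out = 3261 + F4.
acid balance: 1266.2 + 0.054·F4 = 0.280·(3261 + F4)
(0.054 − 0.280)·F4 = 0.280×3261 − 1266.2 = -353.12
F4 = -353.12 / -0.226 = 1562.5 kg/h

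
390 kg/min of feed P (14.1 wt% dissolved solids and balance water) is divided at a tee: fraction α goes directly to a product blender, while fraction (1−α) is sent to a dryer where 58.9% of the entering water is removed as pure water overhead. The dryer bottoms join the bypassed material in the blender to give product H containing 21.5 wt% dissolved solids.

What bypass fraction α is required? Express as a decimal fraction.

0.320

All 390×0.141 = 54.99 kg/min of dissolved solids reaches H, so H = 54.99/0.215 = 255.77 kg/min and vapour = 134.23 kg/min.
The evaporator receives (1−α)·390 of feed at 0.859 water and removes 0.589 of that water:
0.589×0.859×(1−α)×390 = 134.23
(1−α) = 134.23/197.32 = 0.6803;  α = 0.3197.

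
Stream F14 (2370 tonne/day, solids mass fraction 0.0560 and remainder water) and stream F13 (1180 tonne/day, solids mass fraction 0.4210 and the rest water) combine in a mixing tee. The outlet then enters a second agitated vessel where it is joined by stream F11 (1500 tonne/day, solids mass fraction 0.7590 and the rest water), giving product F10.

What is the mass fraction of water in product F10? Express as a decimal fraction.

Overall, product flow = 5050 tonne/day.
water in = 2370×0.944 + 1180×0.579 + 1500×0.241 = 3282 tonne/day.
water fraction in F10 = 0.6499.

0.6499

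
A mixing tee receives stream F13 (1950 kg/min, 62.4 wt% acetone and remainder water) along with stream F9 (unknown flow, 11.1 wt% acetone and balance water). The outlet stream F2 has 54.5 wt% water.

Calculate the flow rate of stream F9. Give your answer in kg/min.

958 kg/min

Let F9 be the unknown flow. Total out = 1950 + F9.
water balance: 733.2 + 0.889·F9 = 0.545·(1950 + F9)
(0.889 − 0.545)·F9 = 0.545×1950 − 733.2 = 329.55
F9 = 329.55 / 0.344 = 957.99 kg/min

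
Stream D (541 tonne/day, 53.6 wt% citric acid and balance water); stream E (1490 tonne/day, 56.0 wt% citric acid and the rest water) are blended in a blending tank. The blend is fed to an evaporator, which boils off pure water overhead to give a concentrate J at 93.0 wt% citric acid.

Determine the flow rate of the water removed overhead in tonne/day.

822 tonne/day

citric acid entering = 541×0.536 + 1490×0.560 = 1124.4 tonne/day.
All citric acid reports to J, so J = 1124.4/0.930 = 1209 tonne/day.
Total feed = 2031 tonne/day; overhead = 2031 − 1209 = 821.99 tonne/day.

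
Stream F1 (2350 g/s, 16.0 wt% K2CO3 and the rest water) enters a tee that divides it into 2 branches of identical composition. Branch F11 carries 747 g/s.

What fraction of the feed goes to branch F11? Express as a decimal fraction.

0.318

Fraction to F11 = 747/2350 = 0.3179.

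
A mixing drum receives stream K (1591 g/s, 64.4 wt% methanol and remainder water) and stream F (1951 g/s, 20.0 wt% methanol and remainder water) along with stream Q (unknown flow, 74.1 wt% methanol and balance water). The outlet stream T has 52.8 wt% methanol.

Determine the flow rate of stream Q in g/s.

Let Q be the unknown flow. Total out = 3542 + Q.
methanol balance: 1414.8 + 0.741·Q = 0.528·(3542 + Q)
(0.741 − 0.528)·Q = 0.528×3542 − 1414.8 = 455.37
Q = 455.37 / 0.213 = 2137.9 g/s

2138 g/s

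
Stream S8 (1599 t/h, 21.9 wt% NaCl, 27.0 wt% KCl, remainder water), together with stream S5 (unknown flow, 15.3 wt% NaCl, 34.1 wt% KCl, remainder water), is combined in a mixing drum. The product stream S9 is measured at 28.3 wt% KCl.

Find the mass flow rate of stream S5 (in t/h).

358.4 t/h

Let S5 be the unknown flow. Total out = 1599 + S5.
KCl balance: 431.73 + 0.341·S5 = 0.283·(1599 + S5)
(0.341 − 0.283)·S5 = 0.283×1599 − 431.73 = 20.787
S5 = 20.787 / 0.058 = 358.4 t/h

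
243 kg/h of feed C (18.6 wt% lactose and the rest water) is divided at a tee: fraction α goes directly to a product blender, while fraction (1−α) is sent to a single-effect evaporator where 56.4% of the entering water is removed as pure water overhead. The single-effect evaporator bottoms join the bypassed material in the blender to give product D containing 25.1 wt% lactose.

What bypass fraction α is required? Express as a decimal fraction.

All 243×0.186 = 45.198 kg/h of lactose reaches D, so D = 45.198/0.251 = 180.07 kg/h and vapour = 62.928 kg/h.
The evaporator receives (1−α)·243 of feed at 0.814 water and removes 0.564 of that water:
0.564×0.814×(1−α)×243 = 62.928
(1−α) = 62.928/111.56 = 0.5641;  α = 0.4359.

0.436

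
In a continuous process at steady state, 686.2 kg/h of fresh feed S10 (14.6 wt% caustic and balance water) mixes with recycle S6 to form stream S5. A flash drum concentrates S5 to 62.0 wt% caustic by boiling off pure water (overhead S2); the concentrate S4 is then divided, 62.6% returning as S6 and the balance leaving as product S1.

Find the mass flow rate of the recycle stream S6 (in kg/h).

270.5 kg/h

Overall caustic balance (none leaves overhead): caustic in fresh feed = caustic in product, i.e. 686.2×0.146 = (1−0.626)·S4·0.620.
S4 = 100.19/(0.620×0.374) = 432.06 kg/h.
Recycle S6 = 0.626×432.06 = 270.47 kg/h.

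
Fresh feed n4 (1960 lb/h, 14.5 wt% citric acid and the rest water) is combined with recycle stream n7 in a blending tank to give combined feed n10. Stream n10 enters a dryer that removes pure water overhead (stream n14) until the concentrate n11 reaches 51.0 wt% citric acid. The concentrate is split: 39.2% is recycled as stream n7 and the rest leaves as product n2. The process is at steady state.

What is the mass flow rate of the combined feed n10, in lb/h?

2319 lb/h

Overall citric acid balance (none leaves overhead): citric acid in fresh feed = citric acid in product, i.e. 1960×0.145 = (1−0.392)·n11·0.510.
n11 = 284.2/(0.510×0.608) = 916.54 lb/h.
Recycle n7 = 0.392×916.54 = 359.28 lb/h.
Combined feed n10 = 1960 + 359.28 = 2319.3 lb/h.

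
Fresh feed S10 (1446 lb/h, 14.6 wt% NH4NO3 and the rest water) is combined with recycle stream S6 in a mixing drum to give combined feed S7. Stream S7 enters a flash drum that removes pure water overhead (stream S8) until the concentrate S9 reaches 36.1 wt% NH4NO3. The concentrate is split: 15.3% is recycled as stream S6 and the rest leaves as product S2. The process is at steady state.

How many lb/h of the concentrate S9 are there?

690.4 lb/h

Overall NH4NO3 balance (none leaves overhead): NH4NO3 in fresh feed = NH4NO3 in product, i.e. 1446×0.146 = (1−0.153)·S9·0.361.
S9 = 211.12/(0.361×0.847) = 690.45 lb/h.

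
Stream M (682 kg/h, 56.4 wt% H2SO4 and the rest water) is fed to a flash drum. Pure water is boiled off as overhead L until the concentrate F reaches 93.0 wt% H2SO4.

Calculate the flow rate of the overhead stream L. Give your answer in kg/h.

268.4 kg/h

H2SO4 is conserved: 682×0.564 = 384.65 kg/h all reports to the concentrate.
Concentrate = 384.65/(target fraction) = 413.6 kg/h.
Overhead = 682 − 413.6 = 268.4 kg/h.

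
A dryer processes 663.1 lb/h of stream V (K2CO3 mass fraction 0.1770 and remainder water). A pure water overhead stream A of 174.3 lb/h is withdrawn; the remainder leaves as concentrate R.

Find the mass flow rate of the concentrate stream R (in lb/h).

488.8 lb/h

Concentrate = 663.1 − 174.3 = 488.8 lb/h.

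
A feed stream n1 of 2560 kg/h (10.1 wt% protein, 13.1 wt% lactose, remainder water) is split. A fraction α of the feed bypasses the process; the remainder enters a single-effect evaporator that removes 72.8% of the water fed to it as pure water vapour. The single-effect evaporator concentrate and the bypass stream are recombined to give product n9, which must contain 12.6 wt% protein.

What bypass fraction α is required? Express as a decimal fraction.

0.645

All 2560×0.101 = 258.56 kg/h of protein reaches n9, so n9 = 258.56/0.126 = 2052.1 kg/h and vapour = 507.94 kg/h.
The evaporator receives (1−α)·2560 of feed at 0.768 water and removes 0.728 of that water:
0.728×0.768×(1−α)×2560 = 507.94
(1−α) = 507.94/1431.3 = 0.3549;  α = 0.6451.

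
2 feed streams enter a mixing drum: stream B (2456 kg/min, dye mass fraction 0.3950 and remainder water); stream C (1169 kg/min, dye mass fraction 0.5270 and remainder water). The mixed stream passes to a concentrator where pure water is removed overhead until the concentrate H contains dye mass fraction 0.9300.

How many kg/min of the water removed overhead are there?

dye entering = 2456×0.395 + 1169×0.527 = 1586.2 kg/min.
All dye reports to H, so H = 1586.2/0.930 = 1705.6 kg/min.
Total feed = 3625 kg/min; overhead = 3625 − 1705.6 = 1919.4 kg/min.

1919 kg/min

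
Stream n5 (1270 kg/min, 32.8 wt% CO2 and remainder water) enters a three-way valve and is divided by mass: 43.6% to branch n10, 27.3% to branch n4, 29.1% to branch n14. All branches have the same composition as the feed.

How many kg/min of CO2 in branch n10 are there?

181.6 kg/min

Branch n10 total = 0.436×1270 = 553.72 kg/min.
CO2 in n10 = 0.328×553.72 = 181.62 kg/min.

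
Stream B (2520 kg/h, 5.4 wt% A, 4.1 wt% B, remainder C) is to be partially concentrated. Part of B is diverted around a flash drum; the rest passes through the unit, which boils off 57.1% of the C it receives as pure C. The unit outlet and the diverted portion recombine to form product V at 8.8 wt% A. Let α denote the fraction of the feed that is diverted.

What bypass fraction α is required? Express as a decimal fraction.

All 2520×0.054 = 136.08 kg/h of A reaches V, so V = 136.08/0.088 = 1546.4 kg/h and vapour = 973.64 kg/h.
The evaporator receives (1−α)·2520 of feed at 0.905 C and removes 0.571 of that C:
0.571×0.905×(1−α)×2520 = 973.64
(1−α) = 973.64/1302.2 = 0.7477;  α = 0.2523.

0.252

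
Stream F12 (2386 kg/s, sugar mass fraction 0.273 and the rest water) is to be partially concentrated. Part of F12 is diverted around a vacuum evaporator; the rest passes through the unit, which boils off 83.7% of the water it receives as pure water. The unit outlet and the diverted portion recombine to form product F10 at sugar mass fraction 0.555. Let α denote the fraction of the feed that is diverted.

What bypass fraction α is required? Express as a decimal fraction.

All 2386×0.273 = 651.38 kg/s of sugar reaches F10, so F10 = 651.38/0.555 = 1173.7 kg/s and vapour = 1212.3 kg/s.
The evaporator receives (1−α)·2386 of feed at 0.727 water and removes 0.837 of that water:
0.837×0.727×(1−α)×2386 = 1212.3
(1−α) = 1212.3/1451.9 = 0.8350;  α = 0.1650.

0.165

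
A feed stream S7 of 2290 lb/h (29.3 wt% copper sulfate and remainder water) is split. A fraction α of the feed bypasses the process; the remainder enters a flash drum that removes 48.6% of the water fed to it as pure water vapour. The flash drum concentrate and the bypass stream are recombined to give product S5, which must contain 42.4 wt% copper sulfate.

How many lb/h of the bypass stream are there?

All 2290×0.293 = 670.97 lb/h of copper sulfate reaches S5, so S5 = 670.97/0.424 = 1582.5 lb/h and vapour = 707.52 lb/h.
The evaporator receives (1−α)·2290 of feed at 0.707 water and removes 0.486 of that water:
0.486×0.707×(1−α)×2290 = 707.52
(1−α) = 707.52/786.85 = 0.8992;  α = 0.1008.
Bypass flow = 0.1008×2290 = 230.86 lb/h.

230.9 lb/h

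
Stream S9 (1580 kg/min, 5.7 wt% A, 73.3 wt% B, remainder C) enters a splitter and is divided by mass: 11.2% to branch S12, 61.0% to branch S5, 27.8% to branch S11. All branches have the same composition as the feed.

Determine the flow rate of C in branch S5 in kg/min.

Branch S5 total = 0.610×1580 = 963.8 kg/min.
C in S5 = 0.210×963.8 = 202.4 kg/min.

202.4 kg/min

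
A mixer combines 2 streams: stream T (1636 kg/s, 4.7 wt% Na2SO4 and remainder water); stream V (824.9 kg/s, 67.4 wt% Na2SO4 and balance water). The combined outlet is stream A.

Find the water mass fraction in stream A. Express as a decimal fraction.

0.743

Total flow out = 1636 + 824.9 = 2460.9 kg/s.
water in = 1636×0.953 + 824.9×0.326 = 1828 kg/s.
water mass fraction in A = 1828/2460.9 = 0.743.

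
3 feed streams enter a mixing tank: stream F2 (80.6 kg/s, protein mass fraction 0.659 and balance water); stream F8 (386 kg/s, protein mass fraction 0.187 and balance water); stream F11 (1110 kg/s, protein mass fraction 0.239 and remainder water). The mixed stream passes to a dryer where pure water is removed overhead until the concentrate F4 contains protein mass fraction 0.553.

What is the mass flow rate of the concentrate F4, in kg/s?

706.3 kg/s

protein entering = 80.6×0.659 + 386×0.187 + 1110×0.239 = 390.59 kg/s.
All protein reports to F4, so F4 = 390.59/0.553 = 706.31 kg/s.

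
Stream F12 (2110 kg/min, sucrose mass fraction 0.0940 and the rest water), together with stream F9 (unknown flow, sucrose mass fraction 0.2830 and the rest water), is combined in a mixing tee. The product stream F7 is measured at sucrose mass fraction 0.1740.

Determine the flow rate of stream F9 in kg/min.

Let F9 be the unknown flow. Total out = 2110 + F9.
sucrose balance: 198.34 + 0.283·F9 = 0.174·(2110 + F9)
(0.283 − 0.174)·F9 = 0.174×2110 − 198.34 = 168.8
F9 = 168.8 / 0.109 = 1548.6 kg/min

1549 kg/min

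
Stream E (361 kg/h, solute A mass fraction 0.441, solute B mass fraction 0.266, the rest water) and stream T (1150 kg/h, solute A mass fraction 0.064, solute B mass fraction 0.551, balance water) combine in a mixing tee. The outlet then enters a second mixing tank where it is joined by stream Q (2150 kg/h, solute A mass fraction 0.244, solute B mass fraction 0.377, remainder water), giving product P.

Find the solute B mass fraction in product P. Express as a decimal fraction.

0.421

Overall, product flow = 3661 kg/h.
solute B in = 361×0.266 + 1150×0.551 + 2150×0.377 = 1540.2 kg/h.
solute B fraction in P = 0.421.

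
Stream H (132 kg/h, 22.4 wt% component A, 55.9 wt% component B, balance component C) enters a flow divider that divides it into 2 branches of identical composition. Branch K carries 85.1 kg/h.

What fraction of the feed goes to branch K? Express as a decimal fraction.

Fraction to K = 85.1/132 = 0.6447.

0.645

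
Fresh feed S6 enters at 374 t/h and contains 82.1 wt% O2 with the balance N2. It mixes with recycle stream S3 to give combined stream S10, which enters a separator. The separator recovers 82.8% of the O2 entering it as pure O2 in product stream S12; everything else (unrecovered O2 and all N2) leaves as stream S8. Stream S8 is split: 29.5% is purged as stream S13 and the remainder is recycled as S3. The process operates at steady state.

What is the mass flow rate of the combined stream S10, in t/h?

N2 enters only via S6 and leaves only via the purge: 374×0.179 = 0.295×(N2 in S8), and the separator passes all N2, so N2 in S10 = N2 in S8 = 226.94 t/h.
O2 in S10: m_A = 374×0.821 + (1−0.295)·(1−0.828)·m_A, so m_A = 307.05/0.8787 = 349.43 t/h.
S10 = 349.43 + 226.94 = 576.36 t/h.

576.4 t/h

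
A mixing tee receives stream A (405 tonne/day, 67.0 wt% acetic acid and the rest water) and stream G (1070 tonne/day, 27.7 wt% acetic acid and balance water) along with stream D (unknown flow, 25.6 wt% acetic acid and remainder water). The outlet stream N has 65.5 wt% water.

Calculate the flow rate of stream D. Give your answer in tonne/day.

Let D be the unknown flow. Total out = 1475 + D.
water balance: 907.26 + 0.744·D = 0.655·(1475 + D)
(0.744 − 0.655)·D = 0.655×1475 − 907.26 = 58.865
D = 58.865 / 0.089 = 661.4 tonne/day

661.4 tonne/day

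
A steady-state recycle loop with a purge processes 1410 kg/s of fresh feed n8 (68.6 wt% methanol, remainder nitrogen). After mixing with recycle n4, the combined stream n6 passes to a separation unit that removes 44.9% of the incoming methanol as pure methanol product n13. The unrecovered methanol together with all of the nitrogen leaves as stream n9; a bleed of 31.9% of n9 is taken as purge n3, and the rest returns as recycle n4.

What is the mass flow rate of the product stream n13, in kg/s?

methanol in n6: m_A = 1410×0.686 + (1−0.319)·(1−0.449)·m_A, so m_A = 967.26/0.6248 = 1548.2 kg/s.
Product n13 = 0.449×1548.2 = 695.14 kg/s.

695.1 kg/s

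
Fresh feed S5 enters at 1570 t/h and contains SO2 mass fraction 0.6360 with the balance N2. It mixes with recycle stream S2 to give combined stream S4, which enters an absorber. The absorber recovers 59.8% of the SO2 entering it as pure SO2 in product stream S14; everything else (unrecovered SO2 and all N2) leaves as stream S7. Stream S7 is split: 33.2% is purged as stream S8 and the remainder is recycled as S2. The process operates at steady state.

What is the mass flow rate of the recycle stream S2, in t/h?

1516 t/h

N2 enters only via S5 and leaves only via the purge: 1570×0.364 = 0.332×(N2 in S7), and the absorber passes all N2, so N2 in S4 = N2 in S7 = 1721.3 t/h.
SO2 in S4: m_A = 1570×0.636 + (1−0.332)·(1−0.598)·m_A, so m_A = 998.52/0.7315 = 1365.1 t/h.
S7 = (1−0.598)×1365.1 + 1721.3 = 2270.1 t/h.
Recycle S2 = (1−0.332)×2270.1 = 1516.4 t/h.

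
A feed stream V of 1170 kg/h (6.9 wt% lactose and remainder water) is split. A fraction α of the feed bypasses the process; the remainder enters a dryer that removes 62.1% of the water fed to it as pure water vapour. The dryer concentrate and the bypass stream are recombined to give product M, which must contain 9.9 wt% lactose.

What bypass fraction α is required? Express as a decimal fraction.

All 1170×0.069 = 80.73 kg/h of lactose reaches M, so M = 80.73/0.099 = 815.45 kg/h and vapour = 354.55 kg/h.
The evaporator receives (1−α)·1170 of feed at 0.931 water and removes 0.621 of that water:
0.621×0.931×(1−α)×1170 = 354.55
(1−α) = 354.55/676.44 = 0.5241;  α = 0.4759.

0.476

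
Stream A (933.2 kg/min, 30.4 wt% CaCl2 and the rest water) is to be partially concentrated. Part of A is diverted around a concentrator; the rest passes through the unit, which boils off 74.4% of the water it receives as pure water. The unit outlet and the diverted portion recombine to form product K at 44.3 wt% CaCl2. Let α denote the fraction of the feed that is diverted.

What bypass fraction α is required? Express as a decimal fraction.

0.394

All 933.2×0.304 = 283.69 kg/min of CaCl2 reaches K, so K = 283.69/0.443 = 640.39 kg/min and vapour = 292.81 kg/min.
The evaporator receives (1−α)·933.2 of feed at 0.696 water and removes 0.744 of that water:
0.744×0.696×(1−α)×933.2 = 292.81
(1−α) = 292.81/483.23 = 0.6059;  α = 0.3941.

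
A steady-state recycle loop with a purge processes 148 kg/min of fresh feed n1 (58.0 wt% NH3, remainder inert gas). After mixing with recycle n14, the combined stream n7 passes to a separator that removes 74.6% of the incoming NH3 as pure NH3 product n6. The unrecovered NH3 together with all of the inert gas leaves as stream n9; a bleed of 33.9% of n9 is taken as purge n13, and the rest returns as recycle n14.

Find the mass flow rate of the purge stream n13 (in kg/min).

71.04 kg/min

inert gas enters only via n1 and leaves only via the purge: 148×0.420 = 0.339×(inert gas in n9), and the separator passes all inert gas, so inert gas in n7 = inert gas in n9 = 183.36 kg/min.
NH3 in n7: m_A = 148×0.580 + (1−0.339)·(1−0.746)·m_A, so m_A = 85.84/0.8321 = 103.16 kg/min.
n9 = (1−0.746)×103.16 + 183.36 = 209.57 kg/min.
Purge n13 = 0.339×209.57 = 71.043 kg/min.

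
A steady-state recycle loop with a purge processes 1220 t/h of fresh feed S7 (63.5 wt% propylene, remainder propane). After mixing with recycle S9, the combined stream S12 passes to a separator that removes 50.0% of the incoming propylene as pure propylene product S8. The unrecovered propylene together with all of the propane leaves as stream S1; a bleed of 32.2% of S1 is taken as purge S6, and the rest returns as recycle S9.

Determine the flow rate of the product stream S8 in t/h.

propylene in S12: m_A = 1220×0.635 + (1−0.322)·(1−0.500)·m_A, so m_A = 774.7/0.6610 = 1172 t/h.
Product S8 = 0.500×1172 = 586.01 t/h.

586 t/h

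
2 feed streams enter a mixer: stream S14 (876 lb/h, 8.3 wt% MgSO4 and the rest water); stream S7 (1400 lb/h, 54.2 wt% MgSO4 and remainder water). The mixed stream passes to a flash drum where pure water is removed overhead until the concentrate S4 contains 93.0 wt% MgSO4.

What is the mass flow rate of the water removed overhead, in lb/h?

MgSO4 entering = 876×0.083 + 1400×0.542 = 831.51 lb/h.
All MgSO4 reports to S4, so S4 = 831.51/0.930 = 894.09 lb/h.
Total feed = 2276 lb/h; overhead = 2276 − 894.09 = 1381.9 lb/h.

1382 lb/h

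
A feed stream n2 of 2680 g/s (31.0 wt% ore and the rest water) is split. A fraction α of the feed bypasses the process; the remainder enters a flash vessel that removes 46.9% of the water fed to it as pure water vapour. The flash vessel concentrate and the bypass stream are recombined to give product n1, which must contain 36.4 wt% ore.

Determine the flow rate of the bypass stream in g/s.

All 2680×0.310 = 830.8 g/s of ore reaches n1, so n1 = 830.8/0.364 = 2282.4 g/s and vapour = 397.58 g/s.
The evaporator receives (1−α)·2680 of feed at 0.690 water and removes 0.469 of that water:
0.469×0.690×(1−α)×2680 = 397.58
(1−α) = 397.58/867.27 = 0.4584;  α = 0.5416.
Bypass flow = 0.5416×2680 = 1451.4 g/s.

1451 g/s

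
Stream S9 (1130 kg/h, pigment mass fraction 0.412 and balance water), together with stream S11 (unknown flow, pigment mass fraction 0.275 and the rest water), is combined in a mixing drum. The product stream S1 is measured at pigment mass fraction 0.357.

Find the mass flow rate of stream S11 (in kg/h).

757.9 kg/h

Let S11 be the unknown flow. Total out = 1130 + S11.
pigment balance: 465.56 + 0.275·S11 = 0.357·(1130 + S11)
(0.275 − 0.357)·S11 = 0.357×1130 − 465.56 = -62.15
S11 = -62.15 / -0.082 = 757.93 kg/h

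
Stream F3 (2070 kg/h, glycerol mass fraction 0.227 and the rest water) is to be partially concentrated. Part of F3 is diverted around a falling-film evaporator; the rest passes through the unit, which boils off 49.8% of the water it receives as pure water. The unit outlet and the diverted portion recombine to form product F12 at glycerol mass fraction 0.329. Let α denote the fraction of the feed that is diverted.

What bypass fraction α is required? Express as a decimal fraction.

0.195

All 2070×0.227 = 469.89 kg/h of glycerol reaches F12, so F12 = 469.89/0.329 = 1428.2 kg/h and vapour = 641.76 kg/h.
The evaporator receives (1−α)·2070 of feed at 0.773 water and removes 0.498 of that water:
0.498×0.773×(1−α)×2070 = 641.76
(1−α) = 641.76/796.85 = 0.8054;  α = 0.1946.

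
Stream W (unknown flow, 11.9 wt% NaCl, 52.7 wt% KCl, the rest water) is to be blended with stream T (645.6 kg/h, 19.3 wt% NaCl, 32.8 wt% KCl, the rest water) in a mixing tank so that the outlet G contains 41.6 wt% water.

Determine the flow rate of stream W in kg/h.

Let W be the unknown flow. Total out = 645.6 + W.
water balance: 309.24 + 0.354·W = 0.416·(645.6 + W)
(0.354 − 0.416)·W = 0.416×645.6 − 309.24 = -40.673
W = -40.673 / -0.062 = 656.01 kg/h

656 kg/h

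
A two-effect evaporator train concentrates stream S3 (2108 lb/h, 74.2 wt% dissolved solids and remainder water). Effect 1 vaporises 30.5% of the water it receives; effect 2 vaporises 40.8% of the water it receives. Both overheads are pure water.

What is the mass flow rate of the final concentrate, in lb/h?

water in feed = 2108×0.258 = 543.86 lb/h.
After stage 1: water left = (1−0.305)×543.86 = 377.99; stream total = 1942.1 lb/h.
After stage 2: water left = (1−0.408)×377.99 = 223.77; final concentrate = 1787.9 lb/h.

1788 lb/h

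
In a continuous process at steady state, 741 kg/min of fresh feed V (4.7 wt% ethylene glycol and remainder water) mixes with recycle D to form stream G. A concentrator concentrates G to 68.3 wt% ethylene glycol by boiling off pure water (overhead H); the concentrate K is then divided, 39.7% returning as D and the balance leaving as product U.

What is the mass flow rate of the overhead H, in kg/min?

Overall ethylene glycol balance (none leaves overhead): ethylene glycol in fresh feed = ethylene glycol in product, i.e. 741×0.047 = (1−0.397)·K·0.683.
K = 34.827/(0.683×0.603) = 84.563 kg/min.
Recycle D = 0.397×84.563 = 33.571 kg/min.
Combined feed G = 741 + 33.571 = 774.57 kg/min.
Overhead H = G − K = 774.57 − 84.563 = 690.01 kg/min.

690 kg/min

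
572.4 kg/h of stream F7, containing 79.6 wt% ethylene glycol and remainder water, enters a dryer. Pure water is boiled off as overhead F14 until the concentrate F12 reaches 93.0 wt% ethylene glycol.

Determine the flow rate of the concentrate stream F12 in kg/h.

ethylene glycol is conserved: 572.4×0.796 = 455.63 kg/h all reports to the concentrate.
Concentrate = 455.63/(target fraction) = 489.93 kg/h.

489.9 kg/h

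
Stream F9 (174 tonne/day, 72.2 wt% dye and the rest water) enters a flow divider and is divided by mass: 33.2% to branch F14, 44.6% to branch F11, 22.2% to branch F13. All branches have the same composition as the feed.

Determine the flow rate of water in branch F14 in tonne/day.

16.06 tonne/day

Branch F14 total = 0.332×174 = 57.768 tonne/day.
water in F14 = 0.278×57.768 = 16.06 tonne/day.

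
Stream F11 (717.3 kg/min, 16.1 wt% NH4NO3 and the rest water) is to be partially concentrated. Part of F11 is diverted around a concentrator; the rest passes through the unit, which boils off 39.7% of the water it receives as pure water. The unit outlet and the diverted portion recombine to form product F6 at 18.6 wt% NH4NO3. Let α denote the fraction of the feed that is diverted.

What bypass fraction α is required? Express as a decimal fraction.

0.596

All 717.3×0.161 = 115.49 kg/min of NH4NO3 reaches F6, so F6 = 115.49/0.186 = 620.89 kg/min and vapour = 96.411 kg/min.
The evaporator receives (1−α)·717.3 of feed at 0.839 water and removes 0.397 of that water:
0.397×0.839×(1−α)×717.3 = 96.411
(1−α) = 96.411/238.92 = 0.4035;  α = 0.5965.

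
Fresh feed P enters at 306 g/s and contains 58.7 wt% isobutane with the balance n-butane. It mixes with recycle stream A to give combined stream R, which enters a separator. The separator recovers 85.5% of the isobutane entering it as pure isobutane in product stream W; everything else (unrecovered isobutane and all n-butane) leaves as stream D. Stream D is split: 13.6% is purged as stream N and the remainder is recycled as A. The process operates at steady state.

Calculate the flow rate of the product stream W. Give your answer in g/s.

175.6 g/s

isobutane in R: m_A = 306×0.587 + (1−0.136)·(1−0.855)·m_A, so m_A = 179.62/0.8747 = 205.35 g/s.
Product W = 0.855×205.35 = 175.57 g/s.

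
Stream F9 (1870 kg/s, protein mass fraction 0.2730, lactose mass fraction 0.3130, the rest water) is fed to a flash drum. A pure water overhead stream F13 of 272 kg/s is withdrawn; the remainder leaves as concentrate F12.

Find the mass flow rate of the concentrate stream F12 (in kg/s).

Concentrate = 1870 − 272 = 1598 kg/s.

1598 kg/s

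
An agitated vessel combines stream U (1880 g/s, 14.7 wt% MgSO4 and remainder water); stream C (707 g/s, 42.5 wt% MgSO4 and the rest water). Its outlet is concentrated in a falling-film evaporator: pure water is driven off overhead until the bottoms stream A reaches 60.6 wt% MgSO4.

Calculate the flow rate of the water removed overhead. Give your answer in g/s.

MgSO4 entering = 1880×0.147 + 707×0.425 = 576.83 g/s.
All MgSO4 reports to A, so A = 576.83/0.606 = 951.87 g/s.
Total feed = 2587 g/s; overhead = 2587 − 951.87 = 1635.1 g/s.

1635 g/s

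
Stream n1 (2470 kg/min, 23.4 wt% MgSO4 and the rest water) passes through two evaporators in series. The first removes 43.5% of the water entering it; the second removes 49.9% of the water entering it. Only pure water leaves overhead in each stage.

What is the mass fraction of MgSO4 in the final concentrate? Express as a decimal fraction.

0.519

water in feed = 2470×0.766 = 1892 kg/min.
After stage 1: water left = (1−0.435)×1892 = 1069; stream total = 1647 kg/min.
After stage 2: water left = (1−0.499)×1069 = 535.56; final concentrate = 1113.5 kg/min.
MgSO4 fraction = 577.98/1113.5 = 0.519.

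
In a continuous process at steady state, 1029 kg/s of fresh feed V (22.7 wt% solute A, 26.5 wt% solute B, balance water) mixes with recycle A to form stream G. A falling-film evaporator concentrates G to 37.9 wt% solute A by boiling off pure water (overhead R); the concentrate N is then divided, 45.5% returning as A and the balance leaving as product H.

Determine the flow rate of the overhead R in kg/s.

412.7 kg/s

Overall solute A balance (none leaves overhead): solute A in fresh feed = solute A in product, i.e. 1029×0.227 = (1−0.455)·N·0.379.
N = 233.58/(0.379×0.545) = 1130.9 kg/s.
Recycle A = 0.455×1130.9 = 514.54 kg/s.
Combined feed G = 1029 + 514.54 = 1543.5 kg/s.
Overhead R = G − N = 1543.5 − 1130.9 = 412.69 kg/s.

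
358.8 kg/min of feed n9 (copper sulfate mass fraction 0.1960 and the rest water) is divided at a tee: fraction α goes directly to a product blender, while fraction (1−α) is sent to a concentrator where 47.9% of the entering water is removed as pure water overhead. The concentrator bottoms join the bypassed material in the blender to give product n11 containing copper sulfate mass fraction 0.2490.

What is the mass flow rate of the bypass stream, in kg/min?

160.5 kg/min

All 358.8×0.196 = 70.325 kg/min of copper sulfate reaches n11, so n11 = 70.325/0.249 = 282.43 kg/min and vapour = 76.371 kg/min.
The evaporator receives (1−α)·358.8 of feed at 0.804 water and removes 0.479 of that water:
0.479×0.804×(1−α)×358.8 = 76.371
(1−α) = 76.371/138.18 = 0.5527;  α = 0.4473.
Bypass flow = 0.4473×358.8 = 160.49 kg/min.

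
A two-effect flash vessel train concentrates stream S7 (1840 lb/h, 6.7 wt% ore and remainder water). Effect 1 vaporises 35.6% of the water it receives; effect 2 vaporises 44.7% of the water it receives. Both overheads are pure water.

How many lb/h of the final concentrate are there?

water in feed = 1840×0.933 = 1716.7 lb/h.
After stage 1: water left = (1−0.356)×1716.7 = 1105.6; stream total = 1228.8 lb/h.
After stage 2: water left = (1−0.447)×1105.6 = 611.38; final concentrate = 734.66 lb/h.

734.7 lb/h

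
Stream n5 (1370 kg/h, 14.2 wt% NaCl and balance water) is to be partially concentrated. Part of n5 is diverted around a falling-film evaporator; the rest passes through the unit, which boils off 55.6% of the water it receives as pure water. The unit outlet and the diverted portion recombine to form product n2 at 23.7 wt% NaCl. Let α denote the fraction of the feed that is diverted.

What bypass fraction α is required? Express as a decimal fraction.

0.160

All 1370×0.142 = 194.54 kg/h of NaCl reaches n2, so n2 = 194.54/0.237 = 820.84 kg/h and vapour = 549.16 kg/h.
The evaporator receives (1−α)·1370 of feed at 0.858 water and removes 0.556 of that water:
0.556×0.858×(1−α)×1370 = 549.16
(1−α) = 549.16/653.56 = 0.8403;  α = 0.1597.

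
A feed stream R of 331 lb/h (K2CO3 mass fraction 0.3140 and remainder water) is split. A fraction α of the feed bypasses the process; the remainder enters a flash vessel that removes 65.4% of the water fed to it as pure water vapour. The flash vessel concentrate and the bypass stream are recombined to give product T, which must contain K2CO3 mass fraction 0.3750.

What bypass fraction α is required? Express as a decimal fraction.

0.637

All 331×0.314 = 103.93 lb/h of K2CO3 reaches T, so T = 103.93/0.375 = 277.16 lb/h and vapour = 53.843 lb/h.
The evaporator receives (1−α)·331 of feed at 0.686 water and removes 0.654 of that water:
0.654×0.686×(1−α)×331 = 53.843
(1−α) = 53.843/148.5 = 0.3626;  α = 0.6374.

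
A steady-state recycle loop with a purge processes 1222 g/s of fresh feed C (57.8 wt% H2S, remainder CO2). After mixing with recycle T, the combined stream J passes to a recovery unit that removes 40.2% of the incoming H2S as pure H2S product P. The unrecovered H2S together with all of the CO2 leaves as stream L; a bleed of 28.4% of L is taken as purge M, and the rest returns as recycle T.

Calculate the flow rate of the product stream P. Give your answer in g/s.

496.5 g/s

H2S in J: m_A = 1222×0.578 + (1−0.284)·(1−0.402)·m_A, so m_A = 706.32/0.5718 = 1235.2 g/s.
Product P = 0.402×1235.2 = 496.54 g/s.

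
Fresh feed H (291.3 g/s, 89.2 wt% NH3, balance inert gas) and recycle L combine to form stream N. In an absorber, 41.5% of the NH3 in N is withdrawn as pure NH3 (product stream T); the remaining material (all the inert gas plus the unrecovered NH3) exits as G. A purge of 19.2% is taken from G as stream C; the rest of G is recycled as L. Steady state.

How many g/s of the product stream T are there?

NH3 in N: m_A = 291.3×0.892 + (1−0.192)·(1−0.415)·m_A, so m_A = 259.84/0.5273 = 492.76 g/s.
Product T = 0.415×492.76 = 204.49 g/s.

204.5 g/s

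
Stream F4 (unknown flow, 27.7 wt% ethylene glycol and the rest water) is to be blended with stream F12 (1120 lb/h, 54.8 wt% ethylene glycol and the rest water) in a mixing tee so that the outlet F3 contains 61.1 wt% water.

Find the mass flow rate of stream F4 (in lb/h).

Let F4 be the unknown flow. Total out = 1120 + F4.
water balance: 506.24 + 0.723·F4 = 0.611·(1120 + F4)
(0.723 − 0.611)·F4 = 0.611×1120 − 506.24 = 178.08
F4 = 178.08 / 0.112 = 1590 lb/h

1590 lb/h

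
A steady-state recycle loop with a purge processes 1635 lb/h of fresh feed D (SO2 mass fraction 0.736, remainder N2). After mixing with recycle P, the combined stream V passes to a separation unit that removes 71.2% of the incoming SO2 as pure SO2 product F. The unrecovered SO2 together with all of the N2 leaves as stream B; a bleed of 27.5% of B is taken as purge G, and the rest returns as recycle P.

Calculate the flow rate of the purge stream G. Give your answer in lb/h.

N2 enters only via D and leaves only via the purge: 1635×0.264 = 0.275×(N2 in B), and the separation unit passes all N2, so N2 in V = N2 in B = 1569.6 lb/h.
SO2 in V: m_A = 1635×0.736 + (1−0.275)·(1−0.712)·m_A, so m_A = 1203.4/0.7912 = 1520.9 lb/h.
B = (1−0.712)×1520.9 + 1569.6 = 2007.6 lb/h.
Purge G = 0.275×2007.6 = 552.1 lb/h.

552.1 lb/h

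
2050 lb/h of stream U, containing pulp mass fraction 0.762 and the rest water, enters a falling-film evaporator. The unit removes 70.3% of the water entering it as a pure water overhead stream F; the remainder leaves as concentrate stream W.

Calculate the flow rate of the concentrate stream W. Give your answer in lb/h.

water entering = 2050×0.238 = 487.9 lb/h; overhead removed = 0.703×487.9 = 342.99 lb/h.
Concentrate = 2050 − 342.99 = 1707 lb/h.

1707 lb/h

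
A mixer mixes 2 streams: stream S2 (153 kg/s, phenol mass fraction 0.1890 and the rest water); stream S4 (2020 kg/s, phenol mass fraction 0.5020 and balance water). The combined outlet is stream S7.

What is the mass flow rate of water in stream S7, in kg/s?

1130 kg/s

water out = water in = 153×0.811 + 2020×0.498 = 1130 kg/s.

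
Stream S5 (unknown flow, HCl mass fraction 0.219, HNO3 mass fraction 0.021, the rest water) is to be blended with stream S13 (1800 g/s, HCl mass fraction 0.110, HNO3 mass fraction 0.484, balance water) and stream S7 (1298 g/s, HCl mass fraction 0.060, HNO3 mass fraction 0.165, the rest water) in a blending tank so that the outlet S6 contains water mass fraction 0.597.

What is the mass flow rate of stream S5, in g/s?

691.8 g/s

Let S5 be the unknown flow. Total out = 3098 + S5.
water balance: 1736.8 + 0.760·S5 = 0.597·(3098 + S5)
(0.760 − 0.597)·S5 = 0.597×3098 − 1736.8 = 112.76
S5 = 112.76 / 0.163 = 691.75 g/s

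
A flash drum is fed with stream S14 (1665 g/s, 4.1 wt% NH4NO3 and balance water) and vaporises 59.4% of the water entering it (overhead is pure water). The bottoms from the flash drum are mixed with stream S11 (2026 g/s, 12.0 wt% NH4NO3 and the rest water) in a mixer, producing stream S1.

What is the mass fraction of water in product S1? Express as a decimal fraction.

Vapour removed = 0.594×0.959×1665 = 948.46 g/s; concentrate = 716.54 g/s.
water reaching the mixer = 648.27 (from concentrate) + 2026×0.880 = 2431.2 g/s.
Product flow = 716.54 + 2026 = 2742.5 g/s; water fraction = 0.886.

0.886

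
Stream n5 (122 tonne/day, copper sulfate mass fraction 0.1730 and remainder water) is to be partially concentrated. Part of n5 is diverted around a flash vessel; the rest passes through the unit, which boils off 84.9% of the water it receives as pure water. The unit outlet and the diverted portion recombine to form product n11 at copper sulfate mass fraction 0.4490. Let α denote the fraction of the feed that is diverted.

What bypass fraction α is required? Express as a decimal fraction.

0.125

All 122×0.173 = 21.106 tonne/day of copper sulfate reaches n11, so n11 = 21.106/0.449 = 47.007 tonne/day and vapour = 74.993 tonne/day.
The evaporator receives (1−α)·122 of feed at 0.827 water and removes 0.849 of that water:
0.849×0.827×(1−α)×122 = 74.993
(1−α) = 74.993/85.659 = 0.8755;  α = 0.1245.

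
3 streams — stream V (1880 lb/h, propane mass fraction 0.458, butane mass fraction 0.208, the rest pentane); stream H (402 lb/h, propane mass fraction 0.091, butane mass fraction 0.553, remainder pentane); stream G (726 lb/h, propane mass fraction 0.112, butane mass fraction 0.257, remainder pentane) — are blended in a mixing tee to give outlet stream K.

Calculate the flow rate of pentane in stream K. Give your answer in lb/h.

pentane out = pentane in = 1880×0.334 + 402×0.356 + 726×0.631 = 1229.1 lb/h.

1229 lb/h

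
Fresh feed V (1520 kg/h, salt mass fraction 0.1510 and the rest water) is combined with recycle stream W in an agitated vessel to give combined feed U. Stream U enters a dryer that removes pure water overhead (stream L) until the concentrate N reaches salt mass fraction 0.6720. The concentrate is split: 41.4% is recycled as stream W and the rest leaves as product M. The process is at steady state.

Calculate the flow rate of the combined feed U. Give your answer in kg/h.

1761 kg/h

Overall salt balance (none leaves overhead): salt in fresh feed = salt in product, i.e. 1520×0.151 = (1−0.414)·N·0.672.
N = 229.52/(0.672×0.586) = 582.85 kg/h.
Recycle W = 0.414×582.85 = 241.3 kg/h.
Combined feed U = 1520 + 241.3 = 1761.3 kg/h.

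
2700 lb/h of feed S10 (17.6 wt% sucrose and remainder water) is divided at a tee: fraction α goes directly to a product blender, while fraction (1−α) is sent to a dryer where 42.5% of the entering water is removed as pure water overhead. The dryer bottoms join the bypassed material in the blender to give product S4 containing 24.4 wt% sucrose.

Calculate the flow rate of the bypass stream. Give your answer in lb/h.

551.3 lb/h

All 2700×0.176 = 475.2 lb/h of sucrose reaches S4, so S4 = 475.2/0.244 = 1947.5 lb/h and vapour = 752.46 lb/h.
The evaporator receives (1−α)·2700 of feed at 0.824 water and removes 0.425 of that water:
0.425×0.824×(1−α)×2700 = 752.46
(1−α) = 752.46/945.54 = 0.7958;  α = 0.2042.
Bypass flow = 0.2042×2700 = 551.34 lb/h.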